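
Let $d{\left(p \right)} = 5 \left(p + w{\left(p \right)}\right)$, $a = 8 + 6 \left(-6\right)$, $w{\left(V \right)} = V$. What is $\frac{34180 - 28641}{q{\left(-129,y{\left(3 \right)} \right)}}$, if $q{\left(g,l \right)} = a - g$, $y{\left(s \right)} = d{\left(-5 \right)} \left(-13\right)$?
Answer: $\frac{5539}{101} \approx 54.842$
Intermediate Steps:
$a = -28$ ($a = 8 - 36 = -28$)
$d{\left(p \right)} = 10 p$ ($d{\left(p \right)} = 5 \left(p + p\right) = 5 \cdot 2 p = 10 p$)
$y{\left(s \right)} = 650$ ($y{\left(s \right)} = 10 \left(-5\right) \left(-13\right) = \left(-50\right) \left(-13\right) = 650$)
$q{\left(g,l \right)} = -28 - g$
$\frac{34180 - 28641}{q{\left(-129,y{\left(3 \right)} \right)}} = \frac{34180 - 28641}{-28 - -129} = \frac{34180 - 28641}{-28 + 129} = \frac{5539}{101}$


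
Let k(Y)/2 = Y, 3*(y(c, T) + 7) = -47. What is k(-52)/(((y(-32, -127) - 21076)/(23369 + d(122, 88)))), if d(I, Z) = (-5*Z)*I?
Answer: -1182129/7912 ≈ -149.41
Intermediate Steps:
y(c, T) = -68/3 (y(c, T) = -7 + (⅓)*(-47) = -7 - 47/3 = -68/3)
d(I, Z) = -5*I*Z
k(Y) = 2*Y
k(-52)/(((y(-32, -127) - 21076)/(23369 + d(122, 88)))) = (2*(-52))/(((-68/3 - 21076)/(23369 - 5*122*88))) = -104/((-63296/(3*(23369 - 53680)))) = -104/((-63296/3/(-30311))) = -104/((-63296/3*(-1/30311))) = -104/63296/90933 = -104*90933/63296 = -1182129/7912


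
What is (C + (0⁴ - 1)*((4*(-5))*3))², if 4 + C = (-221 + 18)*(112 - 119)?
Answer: 2181529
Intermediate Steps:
C = 1417 (C = -4 + (-221 + 18)*(112 - 119) = -4 - 203*(-7) = -4 + 1421 = 1417)
(C + (0⁴ - 1)*((4*(-5))*3))² = (1417 + (0⁴ - 1)*((4*(-5))*3))² = (1417 + (0 - 1)*(-20*3))² = (1417 - 1*(-60))² = (1417 + 60)² = 1477² = 2181529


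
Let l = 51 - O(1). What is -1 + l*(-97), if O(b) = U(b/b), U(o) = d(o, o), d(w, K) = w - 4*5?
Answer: -6791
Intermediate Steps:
d(w, K) = -20 + w (d(w, K) = w - 20 = -20 + w)
U(o) = -20 + o
O(b) = -19 (O(b) = -20 + b/b = -20 + 1 = -19)
l = 70 (l = 51 - 1*(-19) = 51 + 19 = 70)
-1 + l*(-97) = -1 + 70*(-97) = -1 - 6790 = -6791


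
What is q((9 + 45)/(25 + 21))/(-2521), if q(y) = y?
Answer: -27/57983 ≈ -0.00046565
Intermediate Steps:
q((9 + 45)/(25 + 21))/(-2521) = ((9 + 45)/(25 + 21))/(-2521) = (54/46)*(-1/2521) = (54*(1/46))*(-1/2521) = (27/23)*(-1/2521) = -27/57983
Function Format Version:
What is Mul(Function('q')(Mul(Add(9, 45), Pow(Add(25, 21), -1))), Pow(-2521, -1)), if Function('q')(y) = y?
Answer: Rational(-27, 57983) ≈ -0.00046565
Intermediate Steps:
Mul(Function('q')(Mul(Add(9, 45), Pow(Add(25, 21), -1))), Pow(-2521, -1)) = Mul(Mul(Add(9, 45), Pow(Add(25, 21), -1)), Pow(-2521, -1)) = Mul(Mul(54, Pow(46, -1)), Rational(-1, 2521)) = Mul(Mul(54, Rational(1, 46)), Rational(-1, 2521)) = Mul(Rational(27, 23), Rational(-1, 2521)) = Rational(-27, 57983)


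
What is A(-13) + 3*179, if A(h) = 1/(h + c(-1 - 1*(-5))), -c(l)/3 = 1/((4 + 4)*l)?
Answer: 224971/419 ≈ 536.92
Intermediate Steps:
c(l) = -3/(8*l) (c(l) = -3/((4 + 4)*l) = -3/(8*l))
A(h) = 1/(-3/32 + h) (A(h) = 1/(h - 3/(8*(-1 - 1*(-5)))) = 1/(h - 3/(8*(-1 + 5))) = 1/(h - 3/8/4) = 1/(h - 3/8*¼) = 1/(h - 3/32) = 1/(-3/32 + h))
A(-13) + 3*179 = 32/(-3 + 32*(-13)) + 3*179 = 32/(-3 - 416) + 537 = 32/(-419) + 537 = 32*(-1/419) + 537 = -32/419 + 537 = 224971/419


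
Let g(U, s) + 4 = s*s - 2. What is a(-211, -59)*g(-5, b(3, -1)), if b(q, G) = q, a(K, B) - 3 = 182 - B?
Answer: 732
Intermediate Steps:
a(K, B) = 185 - B (a(K, B) = 3 + (182 - B) = 185 - B)
g(U, s) = -6 + s**2 (g(U, s) = -4 + (s*s - 2) = -4 + (s**2 - 2) = -4 + (-2 + s**2) = -6 + s**2)
a(-211, -59)*g(-5, b(3, -1)) = (185 - 1*(-59))*(-6 + 3**2) = (185 + 59)*(-6 + 9) = 244*3 = 732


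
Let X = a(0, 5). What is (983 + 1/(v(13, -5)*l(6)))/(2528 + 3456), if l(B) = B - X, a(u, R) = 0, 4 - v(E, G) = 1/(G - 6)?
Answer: 15613/95040 ≈ 0.16428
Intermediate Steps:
v(E, G) = 4 - 1/(-6 + G) (v(E, G) = 4 - 1/(G - 6) = 4 - 1/(-6 + G))
X = 0
l(B) = B (l(B) = B - 1*0 = B + 0 = B)
(983 + 1/(v(13, -5)*l(6)))/(2528 + 3456) = (983 + 1/(((-25 + 4*(-5))/(-6 - 5))*6))/(2528 + 3456) = (983 + 1/(((-25 - 20)/(-11))*6))/5984 = (983 + 1/(-1/11*(-45)*6))*(1/5984) = (983 + 1/((45/11)*6))*(1/5984) = (983 + 1/(270/11))*(1/5984) = (983 + 11/270)*(1/5984) = (265421/270)*(1/5984) = 15613/95040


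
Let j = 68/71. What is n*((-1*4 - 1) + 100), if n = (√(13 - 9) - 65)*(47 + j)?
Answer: -20378925/71 ≈ -2.8703e+5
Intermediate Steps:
j = 68/71 (j = 68*(1/71) = 68/71 ≈ 0.95775)
n = -214515/71 (n = (√(13 - 9) - 65)*(47 + 68/71) = (√4 - 65)*(3405/71) = (2 - 65)*(3405/71) = -63*3405/71 = -214515/71 ≈ -3021.3)
n*((-1*4 - 1) + 100) = -214515*((-1*4 - 1) + 100)/71 = -214515*((-4 - 1) + 100)/71 = -214515*(-5 + 100)/71 = -214515/71*95 = -20378925/71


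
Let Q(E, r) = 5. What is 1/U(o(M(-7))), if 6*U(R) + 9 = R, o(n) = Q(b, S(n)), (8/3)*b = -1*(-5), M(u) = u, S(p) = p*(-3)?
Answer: -3/2 ≈ -1.5000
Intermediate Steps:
S(p) = -3*p
b = 15/8 (b = 3*(-1*(-5))/8 = (3/8)*5 = 15/8 ≈ 1.8750)
o(n) = 5
U(R) = -3/2 + R/6
1/U(o(M(-7))) = 1/(-3/2 + (⅙)*5) = 1/(-3/2 + ⅚) = 1/(-⅔) = -3/2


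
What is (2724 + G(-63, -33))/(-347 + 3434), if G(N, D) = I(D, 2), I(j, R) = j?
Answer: 299/343 ≈ 0.87172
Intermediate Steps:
G(N, D) = D
(2724 + G(-63, -33))/(-347 + 3434) = (2724 - 33)/(-347 + 3434) = 2691/3087 = 2691*(1/3087) = 299/343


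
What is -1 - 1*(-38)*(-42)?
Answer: -1597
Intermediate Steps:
-1 - 1*(-38)*(-42) = -1 + 38*(-42) = -1 - 1596 = -1597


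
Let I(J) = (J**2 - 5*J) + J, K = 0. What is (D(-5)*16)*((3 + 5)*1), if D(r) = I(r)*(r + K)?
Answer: -28800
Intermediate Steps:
I(J) = J**2 - 4*J
D(r) = r**2*(-4 + r) (D(r) = (r*(-4 + r))*(r + 0) = (r*(-4 + r))*r = r**2*(-4 + r))
(D(-5)*16)*((3 + 5)*1) = (((-5)**2*(-4 - 5))*16)*((3 + 5)*1) = ((25*(-9))*16)*(8*1) = -225*16*8 = -3600*8 = -28800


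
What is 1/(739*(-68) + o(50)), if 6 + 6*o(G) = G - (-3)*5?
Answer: -6/301453 ≈ -1.9904e-5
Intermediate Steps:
o(G) = 3/2 + G/6 (o(G) = -1 + (G - (-3)*5)/6 = -1 + (G - 1*(-15))/6 = -1 + (G + 15)/6 = -1 + (15 + G)/6 = -1 + (5/2 + G/6) = 3/2 + G/6)
1/(739*(-68) + o(50)) = 1/(739*(-68) + (3/2 + (⅙)*50)) = 1/(-50252 + (3/2 + 25/3)) = 1/(-50252 + 59/6) = 1/(-301453/6) = -6/301453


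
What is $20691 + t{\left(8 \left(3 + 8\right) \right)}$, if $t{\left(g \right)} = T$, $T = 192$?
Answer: $20883$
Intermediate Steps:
$t{\left(g \right)} = 192$
$20691 + t{\left(8 \left(3 + 8\right) \right)} = 20691 + 192 = 20883$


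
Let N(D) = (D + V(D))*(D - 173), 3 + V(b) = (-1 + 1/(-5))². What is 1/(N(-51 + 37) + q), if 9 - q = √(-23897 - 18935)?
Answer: 228025/668887378 + 625*I*√2677/1337774756 ≈ 0.0003409 + 2.4172e-5*I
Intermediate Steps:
V(b) = -39/25 (V(b) = -3 + (-1 + 1/(-5))² = -3 + (-1 - ⅕)² = -3 + (-6/5)² = -3 + 36/25 = -39/25)
N(D) = (-173 + D)*(-39/25 + D) (N(D) = (D - 39/25)*(D - 173) = (-39/25 + D)*(-173 + D) = (-173 + D)*(-39/25 + D))
q = 9 - 4*I*√2677 (q = 9 - √(-23897 - 18935) = 9 - √(-42832) = 9 - 4*I*√2677 ≈ 9.0 - 206.96*I)
1/(N(-51 + 37) + q) = 1/((6747/25 + (-51 + 37)² - 4364*(-51 + 37)/25) + (9 - 4*I*√2677)) = 1/((6747/25 + (-14)² - 4364/25*(-14)) + (9 - 4*I*√2677)) = 1/((6747/25 + 196 + 61096/25) + (9 - 4*I*√2677)) = 1/(72743/25 + (9 - 4*I*√2677)) = 1/(72968/25 - 4*I*√2677)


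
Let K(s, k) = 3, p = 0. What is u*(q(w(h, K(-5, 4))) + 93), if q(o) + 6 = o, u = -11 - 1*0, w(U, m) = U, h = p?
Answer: -957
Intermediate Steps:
h = 0
u = -11 (u = -11 + 0 = -11)
q(o) = -6 + o
u*(q(w(h, K(-5, 4))) + 93) = -11*((-6 + 0) + 93) = -11*(-6 + 93) = -11*87 = -957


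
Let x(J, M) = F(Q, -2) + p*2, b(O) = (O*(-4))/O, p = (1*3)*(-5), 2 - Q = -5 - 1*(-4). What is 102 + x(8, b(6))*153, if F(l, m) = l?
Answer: -4029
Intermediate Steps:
Q = 3 (Q = 2 - (-5 - 1*(-4)) = 2 - (-5 + 4) = 2 - 1*(-1) = 2 + 1 = 3)
p = -15 (p = 3*(-5) = -15)
b(O) = -4 (b(O) = (-4*O)/O = -4)
x(J, M) = -27 (x(J, M) = 3 - 15*2 = 3 - 30 = -27)
102 + x(8, b(6))*153 = 102 - 27*153 = 102 - 4131 = -4029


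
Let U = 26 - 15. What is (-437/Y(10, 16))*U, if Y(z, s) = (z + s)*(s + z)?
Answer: -4807/676 ≈ -7.1109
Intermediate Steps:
Y(z, s) = (s + z)² (Y(z, s) = (s + z)*(s + z) = (s + z)²)
U = 11
(-437/Y(10, 16))*U = -437/(16 + 10)²*11 = -437/(26²)*11 = -437/676*11 = -4807/676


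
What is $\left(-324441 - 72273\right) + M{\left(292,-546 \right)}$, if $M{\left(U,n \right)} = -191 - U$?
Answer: $-397197$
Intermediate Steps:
$\left(-324441 - 72273\right) + M{\left(292,-546 \right)} = \left(-324441 - 72273\right) - 483 = -396714 - 483 = -397197$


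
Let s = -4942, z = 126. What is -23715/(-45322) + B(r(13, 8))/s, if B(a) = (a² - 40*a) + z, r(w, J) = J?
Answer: 116785/212506 ≈ 0.54956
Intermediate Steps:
B(a) = 126 + a² - 40*a (B(a) = (a² - 40*a) + 126 = 126 + a² - 40*a)
-23715/(-45322) + B(r(13, 8))/s = -23715/(-45322) + (126 + 8² - 40*8)/(-4942) = -23715*(-1/45322) + (126 + 64 - 320)*(-1/4942) = 45/86 - 130*(-1/4942) = 45/86 + 65/2471 = 116785/212506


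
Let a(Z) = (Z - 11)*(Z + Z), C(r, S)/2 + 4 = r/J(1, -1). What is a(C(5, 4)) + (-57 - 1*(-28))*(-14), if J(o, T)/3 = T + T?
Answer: 7250/9 ≈ 805.56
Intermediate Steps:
J(o, T) = 6*T (J(o, T) = 3*(T + T) = 3*(2*T) = 6*T)
C(r, S) = -8 - r/3 (C(r, S) = -8 + 2*(r/((6*(-1)))) = -8 + 2*(r/(-6)) = -8 + 2*(r*(-1/6)) = -8 + 2*(-r/6) = -8 - r/3)
a(Z) = 2*Z*(-11 + Z) (a(Z) = (-11 + Z)*(2*Z) = 2*Z*(-11 + Z))
a(C(5, 4)) + (-57 - 1*(-28))*(-14) = 2*(-8 - 1/3*5)*(-11 + (-8 - 1/3*5)) + (-57 - 1*(-28))*(-14) = 2*(-8 - 5/3)*(-11 + (-8 - 5/3)) + (-57 + 28)*(-14) = 2*(-29/3)*(-11 - 29/3) - 29*(-14) = 2*(-29/3)*(-62/3) + 406 = 3596/9 + 406 = 7250/9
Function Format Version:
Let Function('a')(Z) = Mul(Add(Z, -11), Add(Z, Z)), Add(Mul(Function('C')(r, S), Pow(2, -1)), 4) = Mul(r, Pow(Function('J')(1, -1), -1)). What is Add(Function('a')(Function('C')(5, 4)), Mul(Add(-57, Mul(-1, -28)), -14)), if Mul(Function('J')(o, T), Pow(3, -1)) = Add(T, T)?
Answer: Rational(7250, 9) ≈ 805.56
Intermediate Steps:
Function('J')(o, T) = Mul(6, T) (Function('J')(o, T) = Mul(3, Add(T, T)) = Mul(3, Mul(2, T)) = Mul(6, T))
Function('C')(r, S) = Add(-8, Mul(Rational(-1, 3), r)) (Function('C')(r, S) = Add(-8, Mul(2, Mul(r, Pow(Mul(6, -1), -1)))) = Add(-8, Mul(2, Mul(r, Pow(-6, -1)))) = Add(-8, Mul(2, Mul(r, Rational(-1, 6)))) = Add(-8, Mul(2, Mul(Rational(-1, 6), r))) = Add(-8, Mul(Rational(-1, 3), r)))
Function('a')(Z) = Mul(2, Z, Add(-11, Z)) (Function('a')(Z) = Mul(Add(-11, Z), Mul(2, Z)) = Mul(2, Z, Add(-11, Z)))
Add(Function('a')(Function('C')(5, 4)), Mul(Add(-57, Mul(-1, -28)), -14)) = Add(Mul(2, Add(-8, Mul(Rational(-1, 3), 5)), Add(-11, Add(-8, Mul(Rational(-1, 3), 5)))), Mul(Add(-57, Mul(-1, -28)), -14)) = Add(Mul(2, Add(-8, Rational(-5, 3)), Add(-11, Add(-8, Rational(-5, 3)))), Mul(Add(-57, 28), -14)) = Add(Mul(2, Rational(-29, 3), Add(-11, Rational(-29, 3))), Mul(-29, -14)) = Add(Mul(2, Rational(-29, 3), Rational(-62, 3)), 406) = Add(Rational(3596, 9), 406) = Rational(7250, 9)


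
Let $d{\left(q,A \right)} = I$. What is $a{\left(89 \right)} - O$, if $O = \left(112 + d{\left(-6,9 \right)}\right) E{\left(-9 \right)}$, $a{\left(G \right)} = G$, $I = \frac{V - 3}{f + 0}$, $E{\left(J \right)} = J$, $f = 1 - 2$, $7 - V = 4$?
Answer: $1097$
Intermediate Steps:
$V = 3$ ($V = 7 - 4 = 3$)
$f = -1$ ($f = 1 - 2 = -1$)
$I = 0$ ($I = \frac{3 - 3}{-1 + 0} = \frac{0}{-1} = 0 \left(-1\right) = 0$)
$d{\left(q,A \right)} = 0$
$O = -1008$ ($O = \left(112 + 0\right) \left(-9\right) = 112 \left(-9\right) = -1008$)
$a{\left(89 \right)} - O = 89 - -1008 = 89 + 1008 = 1097$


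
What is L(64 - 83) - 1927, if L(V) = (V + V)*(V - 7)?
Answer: -939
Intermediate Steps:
L(V) = 2*V*(-7 + V) (L(V) = (2*V)*(-7 + V) = 2*V*(-7 + V))
L(64 - 83) - 1927 = 2*(64 - 83)*(-7 + (64 - 83)) - 1927 = 2*(-19)*(-7 - 19) - 1927 = 2*(-19)*(-26) - 1927 = 988 - 1927 = -939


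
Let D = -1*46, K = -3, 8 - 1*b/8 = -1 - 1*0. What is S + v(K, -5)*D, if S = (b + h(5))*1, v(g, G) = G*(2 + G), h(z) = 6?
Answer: -612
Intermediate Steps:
b = 72 (b = 64 - 8*(-1 - 1*0) = 64 - 8*(-1 + 0) = 64 - 8*(-1) = 64 + 8 = 72)
D = -46
S = 78 (S = (72 + 6)*1 = 78*1 = 78)
S + v(K, -5)*D = 78 - 5*(2 - 5)*(-46) = 78 - 5*(-3)*(-46) = 78 + 15*(-46) = 78 - 690 = -612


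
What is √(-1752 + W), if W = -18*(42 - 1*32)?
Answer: 2*I*√483 ≈ 43.955*I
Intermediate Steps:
W = -180 (W = -18*(42 - 32) = -18*10 = -180)
√(-1752 + W) = √(-1752 - 180) = √(-1932) = 2*I*√483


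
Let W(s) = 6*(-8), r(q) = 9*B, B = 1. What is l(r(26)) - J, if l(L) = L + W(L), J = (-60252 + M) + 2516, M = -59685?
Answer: 117382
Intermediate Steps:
r(q) = 9 (r(q) = 9*1 = 9)
W(s) = -48
J = -117421 (J = (-60252 - 59685) + 2516 = -119937 + 2516 = -117421)
l(L) = -48 + L (l(L) = L - 48 = -48 + L)
l(r(26)) - J = (-48 + 9) - 1*(-117421) = -39 + 117421 = 117382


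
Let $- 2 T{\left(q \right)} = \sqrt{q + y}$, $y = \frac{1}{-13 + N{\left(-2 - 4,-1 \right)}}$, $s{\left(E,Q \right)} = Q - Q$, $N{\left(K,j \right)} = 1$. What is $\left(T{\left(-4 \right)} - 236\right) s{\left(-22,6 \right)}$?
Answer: $0$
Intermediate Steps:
$s{\left(E,Q \right)} = 0$
$y = - \frac{1}{12}$ ($y = \frac{1}{-13 + 1} = \frac{1}{-12} = - \frac{1}{12} \approx -0.083333$)
$T{\left(q \right)} = - \frac{\sqrt{- \frac{1}{12} + q}}{2}$ ($T{\left(q \right)} = - \frac{\sqrt{q - \frac{1}{12}}}{2} = - \frac{\sqrt{- \frac{1}{12} + q}}{2}$)
$\left(T{\left(-4 \right)} - 236\right) s{\left(-22,6 \right)} = \left(- \frac{\sqrt{-3 + 36 \left(-4\right)}}{12} - 236\right) 0 = \left(- \frac{\sqrt{-3 - 144}}{12} - 236\right) 0 = \left(- \frac{\sqrt{-147}}{12} - 236\right) 0 = \left(- \frac{7 i \sqrt{3}}{12} - 236\right) 0 = \left(-236 - \frac{7 i \sqrt{3}}{12}\right) 0 = 0$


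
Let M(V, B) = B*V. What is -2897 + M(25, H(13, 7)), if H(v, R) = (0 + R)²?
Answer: -1672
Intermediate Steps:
H(v, R) = R²
-2897 + M(25, H(13, 7)) = -2897 + 7²*25 = -2897 + 49*25 = -2897 + 1225 = -1672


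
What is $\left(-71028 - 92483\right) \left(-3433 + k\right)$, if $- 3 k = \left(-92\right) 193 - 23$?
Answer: $- \frac{1223062280}{3} \approx -4.0769 \cdot 10^{8}$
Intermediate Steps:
$k = \frac{17779}{3}$ ($k = - \frac{\left(-92\right) 193 - 23}{3} = - \frac{-17756 - 23}{3} = \left(- \frac{1}{3}\right) \left(-17779\right) = \frac{17779}{3} \approx 5926.3$)
$\left(-71028 - 92483\right) \left(-3433 + k\right) = \left(-71028 - 92483\right) \left(-3433 + \frac{17779}{3}\right) = \left(-163511\right) \frac{7480}{3} = - \frac{1223062280}{3}$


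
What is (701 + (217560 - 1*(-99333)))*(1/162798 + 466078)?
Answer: 12048971090007265/81399 ≈ 1.4802e+11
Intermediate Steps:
(701 + (217560 - 1*(-99333)))*(1/162798 + 466078) = (701 + (217560 + 99333))*(1/162798 + 466078) = (701 + 316893)*(75876566245/162798) = 317594*(75876566245/162798) = 12048971090007265/81399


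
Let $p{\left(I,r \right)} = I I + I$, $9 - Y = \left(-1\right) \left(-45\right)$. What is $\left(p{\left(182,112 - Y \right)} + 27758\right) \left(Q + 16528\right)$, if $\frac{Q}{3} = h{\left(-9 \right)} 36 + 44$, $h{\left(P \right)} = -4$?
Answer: $990946592$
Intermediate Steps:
$Y = -36$ ($Y = 9 - \left(-1\right) \left(-45\right) = 9 - 45 = -36$)
$Q = -300$ ($Q = 3 \left(\left(-4\right) 36 + 44\right) = 3 \left(-144 + 44\right) = 3 \left(-100\right) = -300$)
$p{\left(I,r \right)} = I + I^{2}$ ($p{\left(I,r \right)} = I^{2} + I = I + I^{2}$)
$\left(p{\left(182,112 - Y \right)} + 27758\right) \left(Q + 16528\right) = \left(182 \left(1 + 182\right) + 27758\right) \left(-300 + 16528\right) = \left(182 \cdot 183 + 27758\right) 16228 = \left(33306 + 27758\right) 16228 = 61064 \cdot 16228 = 990946592$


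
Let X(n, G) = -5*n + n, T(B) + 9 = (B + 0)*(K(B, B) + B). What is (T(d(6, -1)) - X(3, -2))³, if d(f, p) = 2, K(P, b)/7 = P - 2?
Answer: 343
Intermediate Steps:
K(P, b) = -14 + 7*P (K(P, b) = 7*(P - 2) = 7*(-2 + P) = -14 + 7*P)
T(B) = -9 + B*(-14 + 8*B) (T(B) = -9 + (B + 0)*((-14 + 7*B) + B) = -9 + B*(-14 + 8*B))
X(n, G) = -4*n
(T(d(6, -1)) - X(3, -2))³ = ((-9 - 14*2 + 8*2²) - (-4)*3)³ = ((-9 - 28 + 8*4) - 1*(-12))³ = ((-9 - 28 + 32) + 12)³ = (-5 + 12)³ = 7³ = 343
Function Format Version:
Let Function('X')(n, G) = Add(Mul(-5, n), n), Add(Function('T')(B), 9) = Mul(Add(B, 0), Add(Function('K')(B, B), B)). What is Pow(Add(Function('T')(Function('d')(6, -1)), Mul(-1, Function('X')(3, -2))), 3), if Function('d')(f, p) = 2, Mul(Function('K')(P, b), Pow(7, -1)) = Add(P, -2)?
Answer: 343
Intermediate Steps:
Function('K')(P, b) = Add(-14, Mul(7, P)) (Function('K')(P, b) = Mul(7, Add(P, -2)) = Mul(7, Add(-2, P)) = Add(-14, Mul(7, P)))
Function('T')(B) = Add(-9, Mul(B, Add(-14, Mul(8, B)))) (Function('T')(B) = Add(-9, Mul(Add(B, 0), Add(Add(-14, Mul(7, B)), B))) = Add(-9, Mul(B, Add(-14, Mul(8, B)))))
Function('X')(n, G) = Mul(-4, n)
Pow(Add(Function('T')(Function('d')(6, -1)), Mul(-1, Function('X')(3, -2))), 3) = Pow(Add(Add(-9, Mul(-14, 2), Mul(8, Pow(2, 2))), Mul(-1, Mul(-4, 3))), 3) = Pow(Add(Add(-9, -28, Mul(8, 4)), Mul(-1, -12)), 3) = Pow(Add(Add(-9, -28, 32), 12), 3) = Pow(Add(-5, 12), 3) = Pow(7, 3) = 343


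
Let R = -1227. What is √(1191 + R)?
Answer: 6*I ≈ 6.0*I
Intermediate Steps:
√(1191 + R) = √(1191 - 1227) = √(-36) = 6*I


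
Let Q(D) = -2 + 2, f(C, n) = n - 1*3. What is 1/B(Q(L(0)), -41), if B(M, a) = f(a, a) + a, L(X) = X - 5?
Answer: -1/85 ≈ -0.011765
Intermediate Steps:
f(C, n) = -3 + n (f(C, n) = n - 3 = -3 + n)
L(X) = -5 + X
Q(D) = 0
B(M, a) = -3 + 2*a (B(M, a) = (-3 + a) + a = -3 + 2*a)
1/B(Q(L(0)), -41) = 1/(-3 + 2*(-41)) = 1/(-3 - 82) = 1/(-85) = -1/85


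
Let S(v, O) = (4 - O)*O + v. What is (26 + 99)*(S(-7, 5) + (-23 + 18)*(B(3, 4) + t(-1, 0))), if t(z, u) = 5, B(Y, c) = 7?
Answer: -9000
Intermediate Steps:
S(v, O) = v + O*(4 - O) (S(v, O) = O*(4 - O) + v = v + O*(4 - O))
(26 + 99)*(S(-7, 5) + (-23 + 18)*(B(3, 4) + t(-1, 0))) = (26 + 99)*((-7 - 1*5² + 4*5) + (-23 + 18)*(7 + 5)) = 125*((-7 - 1*25 + 20) - 5*12) = 125*((-7 - 25 + 20) - 60) = 125*(-12 - 60) = 125*(-72) = -9000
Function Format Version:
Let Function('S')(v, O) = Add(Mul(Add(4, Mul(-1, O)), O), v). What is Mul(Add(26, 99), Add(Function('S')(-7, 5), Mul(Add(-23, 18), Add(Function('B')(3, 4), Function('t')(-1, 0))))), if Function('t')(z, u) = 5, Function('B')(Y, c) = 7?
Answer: -9000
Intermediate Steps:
Function('S')(v, O) = Add(v, Mul(O, Add(4, Mul(-1, O)))) (Function('S')(v, O) = Add(Mul(O, Add(4, Mul(-1, O))), v) = Add(v, Mul(O, Add(4, Mul(-1, O)))))
Mul(Add(26, 99), Add(Function('S')(-7, 5), Mul(Add(-23, 18), Add(Function('B')(3, 4), Function('t')(-1, 0))))) = Mul(Add(26, 99), Add(Add(-7, Mul(-1, Pow(5, 2)), Mul(4, 5)), Mul(Add(-23, 18), Add(7, 5)))) = Mul(125, Add(Add(-7, Mul(-1, 25), 20), Mul(-5, 12))) = Mul(125, Add(Add(-7, -25, 20), -60)) = Mul(125, Add(-12, -60)) = Mul(125, -72) = -9000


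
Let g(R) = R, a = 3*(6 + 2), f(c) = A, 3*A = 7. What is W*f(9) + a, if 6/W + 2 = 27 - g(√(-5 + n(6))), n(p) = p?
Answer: 295/12 ≈ 24.583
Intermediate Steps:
A = 7/3 (A = (⅓)*7 = 7/3 ≈ 2.3333)
f(c) = 7/3
a = 24 (a = 3*8 = 24)
W = ¼ (W = 6/(-2 + (27 - √(-5 + 6))) = 6/(-2 + (27 - √1)) = 6/(-2 + (27 - 1*1)) = 6/(-2 + (27 - 1)) = 6/(-2 + 26) = 6/24 = 6*(1/24) = ¼ ≈ 0.25000)
W*f(9) + a = (¼)*(7/3) + 24 = 7/12 + 24 = 295/12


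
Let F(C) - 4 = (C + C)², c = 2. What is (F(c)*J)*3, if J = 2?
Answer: 120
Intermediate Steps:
F(C) = 4 + 4*C² (F(C) = 4 + (C + C)² = 4 + (2*C)² = 4 + 4*C²)
(F(c)*J)*3 = ((4 + 4*2²)*2)*3 = ((4 + 4*4)*2)*3 = ((4 + 16)*2)*3 = (20*2)*3 = 40*3 = 120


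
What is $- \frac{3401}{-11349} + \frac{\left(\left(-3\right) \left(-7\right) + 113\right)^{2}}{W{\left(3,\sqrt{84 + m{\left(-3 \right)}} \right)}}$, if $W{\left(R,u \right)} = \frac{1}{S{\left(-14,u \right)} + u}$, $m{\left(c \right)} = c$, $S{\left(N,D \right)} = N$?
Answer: $- \frac{1018909819}{11349} \approx -89780.0$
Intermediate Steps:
$W{\left(R,u \right)} = \frac{1}{-14 + u}$
$- \frac{3401}{-11349} + \frac{\left(\left(-3\right) \left(-7\right) + 113\right)^{2}}{W{\left(3,\sqrt{84 + m{\left(-3 \right)}} \right)}} = - \frac{3401}{-11349} + \frac{\left(\left(-3\right) \left(-7\right) + 113\right)^{2}}{\frac{1}{-14 + \sqrt{84 - 3}}} = \left(-3401\right) \left(- \frac{1}{11349}\right) + \frac{\left(21 + 113\right)^{2}}{\frac{1}{-14 + \sqrt{81}}} = \frac{3401}{11349} + \frac{134^{2}}{\frac{1}{-14 + 9}} = \frac{3401}{11349} + \frac{17956}{\frac{1}{-5}} = \frac{3401}{11349} + \frac{17956}{- \frac{1}{5}} = \frac{3401}{11349} + 17956 \left(-5\right) = \frac{3401}{11349} - 89780 = - \frac{1018909819}{11349}$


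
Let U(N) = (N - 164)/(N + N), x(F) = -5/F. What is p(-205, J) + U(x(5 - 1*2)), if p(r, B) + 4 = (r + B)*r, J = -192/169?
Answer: 71493083/1690 ≈ 42304.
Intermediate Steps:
J = -192/169 (J = -192*1/169 = -192/169 ≈ -1.1361)
p(r, B) = -4 + r*(B + r) (p(r, B) = -4 + (r + B)*r = -4 + (B + r)*r = -4 + r*(B + r))
U(N) = (-164 + N)/(2*N) (U(N) = (-164 + N)/((2*N)) = (-164 + N)*(1/(2*N)) = (-164 + N)/(2*N))
p(-205, J) + U(x(5 - 1*2)) = (-4 + (-205)² - 192/169*(-205)) + (-164 - 5/(5 - 1*2))/(2*((-5/(5 - 1*2)))) = (-4 + 42025 + 39360/169) + (-164 - 5/(5 - 2))/(2*((-5/(5 - 2)))) = 7140909/169 + (-164 - 5/3)/(2*((-5/3))) = 7140909/169 + (-164 - 5*⅓)/(2*((-5*⅓))) = 7140909/169 + (-164 - 5/3)/(2*(-5/3)) = 7140909/169 + (½)*(-⅗)*(-497/3) = 7140909/169 + 497/10 = 71493083/1690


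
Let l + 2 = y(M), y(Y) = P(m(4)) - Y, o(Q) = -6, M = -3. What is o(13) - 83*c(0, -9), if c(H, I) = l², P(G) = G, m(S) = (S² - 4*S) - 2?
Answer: -89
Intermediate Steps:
m(S) = -2 + S² - 4*S
y(Y) = -2 - Y (y(Y) = (-2 + 4² - 4*4) - Y = (-2 + 16 - 16) - Y = -2 - Y)
l = -1 (l = -2 + (-2 - 1*(-3)) = -2 + (-2 + 3) = -2 + 1 = -1)
c(H, I) = 1 (c(H, I) = (-1)² = 1)
o(13) - 83*c(0, -9) = -6 - 83*1 = -6 - 83 = -89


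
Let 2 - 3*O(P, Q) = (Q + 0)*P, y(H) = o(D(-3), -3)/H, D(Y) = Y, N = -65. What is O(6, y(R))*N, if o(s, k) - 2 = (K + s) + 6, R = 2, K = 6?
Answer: 2015/3 ≈ 671.67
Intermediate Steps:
o(s, k) = 14 + s (o(s, k) = 2 + ((6 + s) + 6) = 2 + (12 + s) = 14 + s)
y(H) = 11/H (y(H) = (14 - 3)/H = 11/H)
O(P, Q) = ⅔ - P*Q/3 (O(P, Q) = ⅔ - (Q + 0)*P/3 = ⅔ - Q*P/3 = ⅔ - P*Q/3)
O(6, y(R))*N = (⅔ - ⅓*6*11/2)*(-65) = (⅔ - 11)*(-65) = -31/3*(-65) = 2015/3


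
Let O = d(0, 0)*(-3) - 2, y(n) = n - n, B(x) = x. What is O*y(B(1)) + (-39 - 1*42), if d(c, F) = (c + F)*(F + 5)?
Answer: -81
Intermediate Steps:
d(c, F) = (5 + F)*(F + c) (d(c, F) = (F + c)*(5 + F) = (5 + F)*(F + c))
y(n) = 0
O = -2 (O = (0² + 5*0 + 5*0 + 0*0)*(-3) - 2 = (0 + 0 + 0 + 0)*(-3) - 2 = 0*(-3) - 2 = 0 - 2 = -2)
O*y(B(1)) + (-39 - 1*42) = -2*0 + (-39 - 1*42) = 0 + (-39 - 42) = 0 - 81 = -81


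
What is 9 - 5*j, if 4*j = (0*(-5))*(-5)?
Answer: 9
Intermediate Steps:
j = 0 (j = ((0*(-5))*(-5))/4 = (0*(-5))/4 = (¼)*0 = 0)
9 - 5*j = 9 - 5*0 = 9 + 0 = 9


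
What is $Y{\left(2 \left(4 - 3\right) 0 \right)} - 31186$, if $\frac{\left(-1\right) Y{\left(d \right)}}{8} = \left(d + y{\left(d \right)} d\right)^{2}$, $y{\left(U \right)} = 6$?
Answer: $-31186$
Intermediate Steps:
$Y{\left(d \right)} = - 392 d^{2}$ ($Y{\left(d \right)} = - 8 \left(d + 6 d\right)^{2} = - 8 \left(7 d\right)^{2} = - 8 \cdot 49 d^{2} = - 392 d^{2}$)
$Y{\left(2 \left(4 - 3\right) 0 \right)} - 31186 = - 392 \left(2 \left(4 - 3\right) 0\right)^{2} - 31186 = - 392 \left(2 \cdot 1 \cdot 0\right)^{2} - 31186 = - 392 \left(2 \cdot 0\right)^{2} - 31186 = - 392 \cdot 0^{2} - 31186 = \left(-392\right) 0 - 31186 = 0 - 31186 = -31186$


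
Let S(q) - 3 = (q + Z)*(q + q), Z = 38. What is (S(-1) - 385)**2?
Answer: 207936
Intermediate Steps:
S(q) = 3 + 2*q*(38 + q) (S(q) = 3 + (q + 38)*(q + q) = 3 + (38 + q)*(2*q) = 3 + 2*q*(38 + q))
(S(-1) - 385)**2 = ((3 + 2*(-1)**2 + 76*(-1)) - 385)**2 = ((3 + 2*1 - 76) - 385)**2 = ((3 + 2 - 76) - 385)**2 = (-71 - 385)**2 = (-456)**2 = 207936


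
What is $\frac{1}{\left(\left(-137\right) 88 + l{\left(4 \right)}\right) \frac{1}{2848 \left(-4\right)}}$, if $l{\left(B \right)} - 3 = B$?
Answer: $\frac{11392}{12049} \approx 0.94547$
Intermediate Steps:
$l{\left(B \right)} = 3 + B$
$\frac{1}{\left(\left(-137\right) 88 + l{\left(4 \right)}\right) \frac{1}{2848 \left(-4\right)}} = \frac{1}{\left(\left(-137\right) 88 + \left(3 + 4\right)\right) \frac{1}{2848 \left(-4\right)}} = \frac{1}{\left(-12056 + 7\right) \frac{1}{-11392}} = \frac{1}{\left(-12049\right) \left(- \frac{1}{11392}\right)} = \frac{1}{\frac{12049}{11392}} = \frac{11392}{12049}$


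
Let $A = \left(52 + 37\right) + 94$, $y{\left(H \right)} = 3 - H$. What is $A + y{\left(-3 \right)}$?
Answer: $189$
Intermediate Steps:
$A = 183$ ($A = 89 + 94 = 183$)
$A + y{\left(-3 \right)} = 183 + \left(3 - -3\right) = 183 + \left(3 + 3\right) = 183 + 6 = 189$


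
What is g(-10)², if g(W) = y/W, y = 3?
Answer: 9/100 ≈ 0.090000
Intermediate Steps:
g(W) = 3/W
g(-10)² = (3/(-10))² = (3*(-⅒))² = (-3/10)² = 9/100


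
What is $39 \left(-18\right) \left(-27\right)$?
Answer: $18954$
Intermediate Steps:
$39 \left(-18\right) \left(-27\right) = \left(-702\right) \left(-27\right) = 18954$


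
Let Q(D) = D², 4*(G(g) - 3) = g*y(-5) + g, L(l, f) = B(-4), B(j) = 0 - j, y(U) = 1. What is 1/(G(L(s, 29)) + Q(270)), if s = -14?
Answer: 1/72905 ≈ 1.3716e-5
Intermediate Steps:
B(j) = -j
L(l, f) = 4 (L(l, f) = -1*(-4) = 4)
G(g) = 3 + g/2 (G(g) = 3 + (g*1 + g)/4 = 3 + (g + g)/4 = 3 + (2*g)/4 = 3 + g/2)
1/(G(L(s, 29)) + Q(270)) = 1/((3 + (½)*4) + 270²) = 1/((3 + 2) + 72900) = 1/(5 + 72900) = 1/72905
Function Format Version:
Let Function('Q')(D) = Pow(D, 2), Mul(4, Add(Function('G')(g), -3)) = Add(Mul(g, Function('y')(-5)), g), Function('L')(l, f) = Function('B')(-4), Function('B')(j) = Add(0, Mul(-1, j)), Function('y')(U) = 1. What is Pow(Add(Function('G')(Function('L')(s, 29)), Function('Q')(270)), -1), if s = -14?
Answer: Rational(1, 72905) ≈ 1.3716e-5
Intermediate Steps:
Function('B')(j) = Mul(-1, j)
Function('L')(l, f) = 4 (Function('L')(l, f) = Mul(-1, -4) = 4)
Function('G')(g) = Add(3, Mul(Rational(1, 2), g)) (Function('G')(g) = Add(3, Mul(Rational(1, 4), Add(Mul(g, 1), g))) = Add(3, Mul(Rational(1, 4), Add(g, g))) = Add(3, Mul(Rational(1, 4), Mul(2, g))) = Add(3, Mul(Rational(1, 2), g)))
Pow(Add(Function('G')(Function('L')(s, 29)), Function('Q')(270)), -1) = Pow(Add(Add(3, Mul(Rational(1, 2), 4)), Pow(270, 2)), -1) = Pow(Add(Add(3, 2), 72900), -1) = Pow(Add(5, 72900), -1) = Pow(72905, -1) = Rational(1, 72905)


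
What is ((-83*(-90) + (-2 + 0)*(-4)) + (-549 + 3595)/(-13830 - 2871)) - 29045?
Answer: -360193513/16701 ≈ -21567.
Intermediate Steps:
((-83*(-90) + (-2 + 0)*(-4)) + (-549 + 3595)/(-13830 - 2871)) - 29045 = ((7470 - 2*(-4)) + 3046/(-16701)) - 29045 = ((7470 + 8) + 3046*(-1/16701)) - 29045 = (7478 - 3046/16701) - 29045 = 124887032/16701 - 29045 = -360193513/16701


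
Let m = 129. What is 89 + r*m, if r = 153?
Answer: 19826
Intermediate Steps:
89 + r*m = 89 + 153*129 = 89 + 19737 = 19826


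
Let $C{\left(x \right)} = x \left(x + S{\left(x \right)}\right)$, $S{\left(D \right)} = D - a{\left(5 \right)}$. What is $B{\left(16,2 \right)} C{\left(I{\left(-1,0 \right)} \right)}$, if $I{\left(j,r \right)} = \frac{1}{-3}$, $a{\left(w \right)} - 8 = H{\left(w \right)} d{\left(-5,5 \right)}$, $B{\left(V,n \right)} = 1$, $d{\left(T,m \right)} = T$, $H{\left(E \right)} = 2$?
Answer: $- \frac{4}{9} \approx -0.44444$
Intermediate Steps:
$a{\left(w \right)} = -2$ ($a{\left(w \right)} = 8 + 2 \left(-5\right) = 8 - 10 = -2$)
$S{\left(D \right)} = 2 + D$ ($S{\left(D \right)} = D - -2 = D + 2 = 2 + D$)
$I{\left(j,r \right)} = - \frac{1}{3}$
$C{\left(x \right)} = x \left(2 + 2 x\right)$ ($C{\left(x \right)} = x \left(x + \left(2 + x\right)\right) = x \left(2 + 2 x\right)$)
$B{\left(16,2 \right)} C{\left(I{\left(-1,0 \right)} \right)} = 1 \cdot 2 \left(- \frac{1}{3}\right) \left(1 - \frac{1}{3}\right) = 1 \cdot 2 \left(- \frac{1}{3}\right) \frac{2}{3} = 1 \left(- \frac{4}{9}\right) = - \frac{4}{9}$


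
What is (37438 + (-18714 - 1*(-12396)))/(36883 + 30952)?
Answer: 6224/13567 ≈ 0.45876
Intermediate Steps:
(37438 + (-18714 - 1*(-12396)))/(36883 + 30952) = (37438 + (-18714 + 12396))/67835 = (37438 - 6318)*(1/67835) = 31120*(1/67835) = 6224/13567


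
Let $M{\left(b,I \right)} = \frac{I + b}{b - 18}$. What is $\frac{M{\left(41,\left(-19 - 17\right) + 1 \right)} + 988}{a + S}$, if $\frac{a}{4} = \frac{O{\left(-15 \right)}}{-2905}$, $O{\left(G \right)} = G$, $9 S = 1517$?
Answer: $\frac{23771034}{4054831} \approx 5.8624$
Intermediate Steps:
$S = \frac{1517}{9}$ ($S = \frac{1}{9} \cdot 1517 = \frac{1517}{9} \approx 168.56$)
$a = \frac{12}{581}$ ($a = 4 \left(- \frac{15}{-2905}\right) = 4 \left(\left(-15\right) \left(- \frac{1}{2905}\right)\right) = 4 \cdot \frac{3}{581} = \frac{12}{581} \approx 0.020654$)
$M{\left(b,I \right)} = \frac{I + b}{-18 + b}$
$\frac{M{\left(41,\left(-19 - 17\right) + 1 \right)} + 988}{a + S} = \frac{\frac{\left(\left(-19 - 17\right) + 1\right) + 41}{-18 + 41} + 988}{\frac{12}{581} + \frac{1517}{9}} = \frac{\frac{\left(-36 + 1\right) + 41}{23} + 988}{\frac{881485}{5229}} = \left(\frac{-35 + 41}{23} + 988\right) \frac{5229}{881485} = \left(\frac{1}{23} \cdot 6 + 988\right) \frac{5229}{881485} = \left(\frac{6}{23} + 988\right) \frac{5229}{881485} = \frac{22730}{23} \cdot \frac{5229}{881485} = \frac{23771034}{4054831}$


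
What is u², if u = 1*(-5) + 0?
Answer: 25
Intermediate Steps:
u = -5 (u = -5 + 0 = -5)
u² = (-5)² = 25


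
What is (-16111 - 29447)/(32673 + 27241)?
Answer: -22779/29957 ≈ -0.76039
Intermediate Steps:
(-16111 - 29447)/(32673 + 27241) = -45558/59914 = -45558*1/59914 = -22779/29957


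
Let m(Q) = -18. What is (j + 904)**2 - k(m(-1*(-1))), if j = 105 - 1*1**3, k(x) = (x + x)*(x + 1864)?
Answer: 1082520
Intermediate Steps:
k(x) = 2*x*(1864 + x) (k(x) = (2*x)*(1864 + x) = 2*x*(1864 + x))
j = 104 (j = 105 - 1*1 = 105 - 1 = 104)
(j + 904)**2 - k(m(-1*(-1))) = (104 + 904)**2 - 2*(-18)*(1864 - 18) = 1008**2 - 2*(-18)*1846 = 1016064 - 1*(-66456) = 1016064 + 66456 = 1082520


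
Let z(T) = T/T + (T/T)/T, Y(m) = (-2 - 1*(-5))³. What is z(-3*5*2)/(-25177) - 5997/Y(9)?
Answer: -503288317/2265930 ≈ -222.11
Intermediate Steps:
Y(m) = 27 (Y(m) = (-2 + 5)³ = 3³ = 27)
z(T) = 1 + 1/T
z(-3*5*2)/(-25177) - 5997/Y(9) = ((1 - 3*5*2)/((-3*5*2)))/(-25177) - 5997/27 = ((1 - 15*2)/((-15*2)))*(-1/25177) - 5997*1/27 = ((1 - 30)/(-30))*(-1/25177) - 1999/9 = -1/30*(-29)*(-1/25177) - 1999/9 = (29/30)*(-1/25177) - 1999/9 = -29/755310 - 1999/9 = -503288317/2265930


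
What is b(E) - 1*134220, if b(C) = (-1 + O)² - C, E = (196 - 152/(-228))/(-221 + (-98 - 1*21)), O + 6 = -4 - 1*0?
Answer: -13678039/102 ≈ -1.3410e+5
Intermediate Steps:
O = -10 (O = -6 + (-4 - 1*0) = -6 + (-4 + 0) = -6 - 4 = -10)
E = -59/102 (E = (196 - 152*(-1/228))/(-221 + (-98 - 21)) = (196 + ⅔)/(-221 - 119) = (590/3)/(-340) = (590/3)*(-1/340) = -59/102 ≈ -0.57843)
b(C) = 121 - C (b(C) = (-1 - 10)² - C = (-11)² - C = 121 - C)
b(E) - 1*134220 = (121 - 1*(-59/102)) - 1*134220 = (121 + 59/102) - 134220 = 12401/102 - 134220 = -13678039/102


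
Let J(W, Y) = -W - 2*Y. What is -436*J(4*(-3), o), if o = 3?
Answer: -2616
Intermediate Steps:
-436*J(4*(-3), o) = -436*(-4*(-3) - 2*3) = -436*(-1*(-12) - 6) = -436*(12 - 6) = -436*6 = -2616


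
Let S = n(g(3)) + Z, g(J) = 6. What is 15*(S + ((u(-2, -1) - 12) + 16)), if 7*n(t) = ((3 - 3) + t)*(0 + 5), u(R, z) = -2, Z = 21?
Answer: 2865/7 ≈ 409.29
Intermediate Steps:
n(t) = 5*t/7 (n(t) = (((3 - 3) + t)*(0 + 5))/7 = ((0 + t)*5)/7 = (t*5)/7 = (5*t)/7 = 5*t/7)
S = 177/7 (S = (5/7)*6 + 21 = 30/7 + 21 = 177/7 ≈ 25.286)
15*(S + ((u(-2, -1) - 12) + 16)) = 15*(177/7 + ((-2 - 12) + 16)) = 15*(177/7 + (-14 + 16)) = 15*(177/7 + 2) = 15*(191/7) = 2865/7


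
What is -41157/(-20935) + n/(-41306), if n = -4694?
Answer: 899149966/432370555 ≈ 2.0796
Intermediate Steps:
-41157/(-20935) + n/(-41306) = -41157/(-20935) - 4694/(-41306) = -41157*(-1/20935) - 4694*(-1/41306) = 41157/20935 + 2347/20653 = 899149966/432370555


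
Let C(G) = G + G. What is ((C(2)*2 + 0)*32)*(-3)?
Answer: -768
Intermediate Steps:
C(G) = 2*G
((C(2)*2 + 0)*32)*(-3) = (((2*2)*2 + 0)*32)*(-3) = ((4*2 + 0)*32)*(-3) = ((8 + 0)*32)*(-3) = (8*32)*(-3) = 256*(-3) = -768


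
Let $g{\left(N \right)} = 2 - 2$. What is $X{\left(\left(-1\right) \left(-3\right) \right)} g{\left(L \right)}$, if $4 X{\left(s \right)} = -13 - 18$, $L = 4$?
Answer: $0$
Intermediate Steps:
$g{\left(N \right)} = 0$
$X{\left(s \right)} = - \frac{31}{4}$ ($X{\left(s \right)} = \frac{-13 - 18}{4} = \frac{1}{4} \left(-31\right) = - \frac{31}{4}$)
$X{\left(\left(-1\right) \left(-3\right) \right)} g{\left(L \right)} = \left(- \frac{31}{4}\right) 0 = 0$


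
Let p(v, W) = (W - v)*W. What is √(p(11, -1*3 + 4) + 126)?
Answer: 2*√29 ≈ 10.770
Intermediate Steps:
p(v, W) = W*(W - v)
√(p(11, -1*3 + 4) + 126) = √((-1*3 + 4)*((-1*3 + 4) - 1*11) + 126) = √((-3 + 4)*((-3 + 4) - 11) + 126) = √(1*(1 - 11) + 126) = √(1*(-10) + 126) = √(-10 + 126) = √116 = 2*√29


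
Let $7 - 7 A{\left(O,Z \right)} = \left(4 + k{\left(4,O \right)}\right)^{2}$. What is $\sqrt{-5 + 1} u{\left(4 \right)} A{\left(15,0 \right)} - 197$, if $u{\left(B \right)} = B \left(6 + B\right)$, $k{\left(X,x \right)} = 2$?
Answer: $-197 - \frac{2320 i}{7} \approx -197.0 - 331.43 i$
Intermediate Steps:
$A{\left(O,Z \right)} = - \frac{29}{7}$ ($A{\left(O,Z \right)} = 1 - \frac{\left(4 + 2\right)^{2}}{7} = 1 - \frac{6^{2}}{7} = 1 - \frac{36}{7} = - \frac{29}{7}$)
$\sqrt{-5 + 1} u{\left(4 \right)} A{\left(15,0 \right)} - 197 = \sqrt{-5 + 1} \cdot 4 \left(6 + 4\right) \left(- \frac{29}{7}\right) - 197 = \sqrt{-4} \cdot 4 \cdot 10 \left(- \frac{29}{7}\right) - 197 = 2 i 40 \left(- \frac{29}{7}\right) - 197 = 80 i \left(- \frac{29}{7}\right) - 197 = - \frac{2320 i}{7} - 197 = -197 - \frac{2320 i}{7}$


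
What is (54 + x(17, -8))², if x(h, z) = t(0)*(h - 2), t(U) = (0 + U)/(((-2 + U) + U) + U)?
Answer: 2916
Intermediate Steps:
t(U) = U/(-2 + 3*U) (t(U) = U/((-2 + 2*U) + U) = U/(-2 + 3*U))
x(h, z) = 0 (x(h, z) = (0/(-2 + 3*0))*(h - 2) = (0/(-2 + 0))*(-2 + h) = (0/(-2))*(-2 + h) = (0*(-½))*(-2 + h) = 0*(-2 + h) = 0)
(54 + x(17, -8))² = (54 + 0)² = 54² = 2916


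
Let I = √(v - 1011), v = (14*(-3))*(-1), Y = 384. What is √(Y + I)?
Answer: √(384 + I*√969) ≈ 19.612 + 0.79362*I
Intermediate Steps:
v = 42 (v = -42*(-1) = 42)
I = I*√969 (I = √(42 - 1011) = √(-969) = I*√969 ≈ 31.129*I)
√(Y + I) = √(384 + I*√969)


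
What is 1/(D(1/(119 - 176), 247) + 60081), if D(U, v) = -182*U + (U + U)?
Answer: 19/1141599 ≈ 1.6643e-5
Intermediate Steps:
D(U, v) = -180*U (D(U, v) = -182*U + 2*U = -180*U)
1/(D(1/(119 - 176), 247) + 60081) = 1/(-180/(119 - 176) + 60081) = 1/(-180/(-57) + 60081) = 1/(-180*(-1/57) + 60081) = 1/(60/19 + 60081) = 1/(1141599/19) = 19/1141599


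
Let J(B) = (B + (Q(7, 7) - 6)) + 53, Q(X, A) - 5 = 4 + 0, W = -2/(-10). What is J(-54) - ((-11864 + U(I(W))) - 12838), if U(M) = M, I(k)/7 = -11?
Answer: 24781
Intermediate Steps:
W = 1/5 (W = -2*(-1/10) = 1/5 ≈ 0.20000)
I(k) = -77 (I(k) = 7*(-11) = -77)
Q(X, A) = 9 (Q(X, A) = 5 + (4 + 0) = 5 + 4 = 9)
J(B) = 56 + B (J(B) = (B + (9 - 6)) + 53 = (B + 3) + 53 = (3 + B) + 53 = 56 + B)
J(-54) - ((-11864 + U(I(W))) - 12838) = (56 - 54) - ((-11864 - 77) - 12838) = 2 - (-11941 - 12838) = 2 - 1*(-24779) = 2 + 24779 = 24781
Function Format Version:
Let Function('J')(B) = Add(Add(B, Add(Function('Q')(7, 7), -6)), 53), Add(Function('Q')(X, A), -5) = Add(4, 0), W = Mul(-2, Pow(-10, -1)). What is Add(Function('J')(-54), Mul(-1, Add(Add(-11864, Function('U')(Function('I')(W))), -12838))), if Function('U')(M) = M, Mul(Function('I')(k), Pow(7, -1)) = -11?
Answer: 24781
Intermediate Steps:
W = Rational(1, 5) (W = Mul(-2, Rational(-1, 10)) = Rational(1, 5) ≈ 0.20000)
Function('I')(k) = -77 (Function('I')(k) = Mul(7, -11) = -77)
Function('Q')(X, A) = 9 (Function('Q')(X, A) = Add(5, Add(4, 0)) = Add(5, 4) = 9)
Function('J')(B) = Add(56, B) (Function('J')(B) = Add(Add(B, Add(9, -6)), 53) = Add(Add(B, 3), 53) = Add(Add(3, B), 53) = Add(56, B))
Add(Function('J')(-54), Mul(-1, Add(Add(-11864, Function('U')(Function('I')(W))), -12838))) = Add(Add(56, -54), Mul(-1, Add(Add(-11864, -77), -12838))) = Add(2, Mul(-1, Add(-11941, -12838))) = Add(2, Mul(-1, -24779)) = Add(2, 24779) = 24781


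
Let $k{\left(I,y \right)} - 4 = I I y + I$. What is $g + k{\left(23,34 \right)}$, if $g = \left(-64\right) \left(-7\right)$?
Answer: $18461$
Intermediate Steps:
$k{\left(I,y \right)} = 4 + I + y I^{2}$ ($k{\left(I,y \right)} = 4 + \left(I I y + I\right) = 4 + \left(I^{2} y + I\right) = 4 + \left(y I^{2} + I\right) = 4 + \left(I + y I^{2}\right) = 4 + I + y I^{2}$)
$g = 448$
$g + k{\left(23,34 \right)} = 448 + \left(4 + 23 + 34 \cdot 23^{2}\right) = 448 + \left(4 + 23 + 34 \cdot 529\right) = 448 + \left(4 + 23 + 17986\right) = 448 + 18013 = 18461$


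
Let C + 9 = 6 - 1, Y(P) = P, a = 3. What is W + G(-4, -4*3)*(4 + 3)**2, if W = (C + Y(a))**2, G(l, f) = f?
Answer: -587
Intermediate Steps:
C = -4 (C = -9 + (6 - 1) = -9 + 5 = -4)
W = 1 (W = (-4 + 3)**2 = (-1)**2 = 1)
W + G(-4, -4*3)*(4 + 3)**2 = 1 + (-4*3)*(4 + 3)**2 = 1 - 12*7**2 = 1 - 12*49 = 1 - 588 = -587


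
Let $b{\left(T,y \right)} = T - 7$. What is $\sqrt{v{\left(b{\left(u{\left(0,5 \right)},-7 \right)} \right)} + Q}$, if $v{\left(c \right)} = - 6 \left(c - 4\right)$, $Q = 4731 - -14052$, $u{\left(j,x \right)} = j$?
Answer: $\sqrt{18849} \approx 137.29$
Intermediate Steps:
$b{\left(T,y \right)} = -7 + T$
$Q = 18783$ ($Q = 4731 + 14052 = 18783$)
$v{\left(c \right)} = 24 - 6 c$ ($v{\left(c \right)} = - 6 \left(-4 + c\right) = 24 - 6 c$)
$\sqrt{v{\left(b{\left(u{\left(0,5 \right)},-7 \right)} \right)} + Q} = \sqrt{\left(24 - 6 \left(-7 + 0\right)\right) + 18783} = \sqrt{\left(24 - -42\right) + 18783} = \sqrt{\left(24 + 42\right) + 18783} = \sqrt{66 + 18783} = \sqrt{18849}$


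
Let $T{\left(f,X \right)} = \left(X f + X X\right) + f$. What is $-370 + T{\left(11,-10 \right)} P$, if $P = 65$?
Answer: $-305$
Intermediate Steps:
$T{\left(f,X \right)} = f + X^{2} + X f$ ($T{\left(f,X \right)} = \left(X f + X^{2}\right) + f = \left(X^{2} + X f\right) + f = f + X^{2} + X f$)
$-370 + T{\left(11,-10 \right)} P = -370 + \left(11 + \left(-10\right)^{2} - 110\right) 65 = -370 + \left(11 + 100 - 110\right) 65 = -370 + 1 \cdot 65 = -370 + 65 = -305$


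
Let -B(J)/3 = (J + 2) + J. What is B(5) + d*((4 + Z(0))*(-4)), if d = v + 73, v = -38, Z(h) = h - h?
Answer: -596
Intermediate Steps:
Z(h) = 0
B(J) = -6 - 6*J (B(J) = -3*((J + 2) + J) = -3*((2 + J) + J) = -3*(2 + 2*J) = -6 - 6*J)
d = 35 (d = -38 + 73 = 35)
B(5) + d*((4 + Z(0))*(-4)) = (-6 - 6*5) + 35*((4 + 0)*(-4)) = (-6 - 30) + 35*(4*(-4)) = -36 + 35*(-16) = -36 - 560 = -596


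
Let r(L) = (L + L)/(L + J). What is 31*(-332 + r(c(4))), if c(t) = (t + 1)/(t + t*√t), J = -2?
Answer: -195858/19 ≈ -10308.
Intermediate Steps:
c(t) = (1 + t)/(t + t^(3/2))
r(L) = 2*L/(-2 + L) (r(L) = (L + L)/(L - 2) = (2*L)/(-2 + L) = 2*L/(-2 + L))
31*(-332 + r(c(4))) = 31*(-332 + 2*((1 + 4)/(4 + 4^(3/2)))/(-2 + (1 + 4)/(4 + 4^(3/2)))) = 31*(-332 + 2*(5/(4 + 8))/(-2 + 5/(4 + 8))) = 31*(-332 + 2*(5/12)/(-2 + 5/12)) = 31*(-332 + 2*(5/12)/(-19/12)) = 31*(-332 + 2*(5/12)*(-12/19)) = 31*(-332 - 10/19) = 31*(-6318/19) = -195858/19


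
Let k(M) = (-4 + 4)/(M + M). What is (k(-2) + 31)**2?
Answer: 961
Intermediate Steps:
k(M) = 0 (k(M) = 0/((2*M)) = 0*(1/(2*M)) = 0)
(k(-2) + 31)**2 = (0 + 31)**2 = 31**2 = 961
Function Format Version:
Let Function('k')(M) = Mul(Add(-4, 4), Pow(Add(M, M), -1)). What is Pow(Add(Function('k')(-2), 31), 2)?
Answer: 961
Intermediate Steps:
Function('k')(M) = 0 (Function('k')(M) = Mul(0, Pow(Mul(2, M), -1)) = Mul(0, Mul(Rational(1, 2), Pow(M, -1))) = 0)
Pow(Add(Function('k')(-2), 31), 2) = Pow(Add(0, 31), 2) = Pow(31, 2) = 961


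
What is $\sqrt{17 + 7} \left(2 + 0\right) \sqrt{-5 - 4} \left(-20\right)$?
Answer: $- 240 i \sqrt{6} \approx - 587.88 i$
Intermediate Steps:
$\sqrt{17 + 7} \left(2 + 0\right) \sqrt{-5 - 4} \left(-20\right) = \sqrt{24} \cdot 2 \sqrt{-9} \left(-20\right) = 2 \sqrt{6} \cdot 2 \cdot 3 i \left(-20\right) = 2 \sqrt{6} \cdot 6 i \left(-20\right) = 12 i \sqrt{6} \left(-20\right) = - 240 i \sqrt{6}$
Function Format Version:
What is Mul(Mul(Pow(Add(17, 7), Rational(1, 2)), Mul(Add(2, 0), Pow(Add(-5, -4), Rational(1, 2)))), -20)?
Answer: Mul(-240, I, Pow(6, Rational(1, 2))) ≈ Mul(-587.88, I)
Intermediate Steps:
Mul(Mul(Pow(Add(17, 7), Rational(1, 2)), Mul(Add(2, 0), Pow(Add(-5, -4), Rational(1, 2)))), -20) = Mul(Mul(Pow(24, Rational(1, 2)), Mul(2, Pow(-9, Rational(1, 2)))), -20) = Mul(Mul(Mul(2, Pow(6, Rational(1, 2))), Mul(2, Mul(3, I))), -20) = Mul(Mul(Mul(2, Pow(6, Rational(1, 2))), Mul(6, I)), -20) = Mul(Mul(12, I, Pow(6, Rational(1, 2))), -20) = Mul(-240, I, Pow(6, Rational(1, 2)))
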